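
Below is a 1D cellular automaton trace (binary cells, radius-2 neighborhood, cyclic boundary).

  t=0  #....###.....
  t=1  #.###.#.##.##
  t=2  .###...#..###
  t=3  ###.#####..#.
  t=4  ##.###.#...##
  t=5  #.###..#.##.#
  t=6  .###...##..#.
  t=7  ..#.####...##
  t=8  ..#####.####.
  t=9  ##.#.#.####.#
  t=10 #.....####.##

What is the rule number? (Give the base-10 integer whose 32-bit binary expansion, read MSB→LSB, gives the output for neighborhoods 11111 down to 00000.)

1234422398

  ##### -> .   bit 31 = 0  t=3,i=6
  ####. -> #   bit 30 = 1  t=3,i=7
  ###.# -> .   bit 29 = 0  t=1,i=0
  ###.. -> .   bit 28 = 0  t=0,i=7
  ##.## -> #   bit 27 = 1  t=1,i=1
  ##.#. -> .   bit 26 = 0  t=1,i=5
  ##..# -> .   bit 25 = 0  t=3,i=9
  ##... -> #   bit 24 = 1  t=0,i=8
  #.### -> #   bit 23 = 1  t=1,i=2
  #.##. -> .   bit 22 = 0  t=1,i=8
  #.#.# -> .   bit 21 = 0  t=1,i=6
  #.#.. -> #   bit 20 = 1  t=4,i=7
  #..## -> .   bit 19 = 0  t=2,i=9
  #..#. -> .   bit 18 = 0  t=3,i=10
  #...# -> #   bit 17 = 1  t=2,i=5
  #.... -> #   bit 16 = 1  t=0,i=2
  .#### -> #   bit 15 = 1  t=3,i=5
  .###. -> #   bit 14 = 1  t=0,i=6
  .##.# -> .   bit 13 = 0  t=1,i=9
  .##.. -> .   bit 12 = 0  t=6,i=8
  .#.## -> #   bit 11 = 1  t=1,i=7
  .#.#. -> .   bit 10 = 0  t=9,i=4
  .#..# -> #   bit 9 = 1  t=2,i=8
  .#... -> .   bit 8 = 0  t=0,i=1
  ..### -> .   bit 7 = 0  t=0,i=5
  ..##. -> #   bit 6 = 1  t=6,i=7
  ..#.# -> #   bit 5 = 1  t=3,i=11
  ..#.. -> #   bit 4 = 1  t=0,i=0
  ...## -> #   bit 3 = 1  t=0,i=4
  ...#. -> #   bit 2 = 1  t=0,i=12
  ....# -> #   bit 1 = 1  t=0,i=3
  ..... -> .   bit 0 = 0  t=0,i=10
  bits 01001001100100111100101001111110 = 1234422398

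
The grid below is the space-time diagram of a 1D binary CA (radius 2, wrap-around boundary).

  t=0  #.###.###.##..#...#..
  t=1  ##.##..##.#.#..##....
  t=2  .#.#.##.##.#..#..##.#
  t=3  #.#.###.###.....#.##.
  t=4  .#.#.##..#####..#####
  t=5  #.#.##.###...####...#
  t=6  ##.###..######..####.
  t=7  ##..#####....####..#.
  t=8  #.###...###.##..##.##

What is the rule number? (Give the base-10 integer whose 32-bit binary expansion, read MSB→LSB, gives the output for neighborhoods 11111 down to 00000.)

  [31] ##### => .  t=4,i=11
  [30] ####. => .  t=4,i=12
  [29] ###.# => #  t=0,i=4
  [28] ###.. => #  t=3,i=10
  [27] ##.## => .  t=0,i=5
  [26] ##.#. => #  t=1,i=9
  [25] ##..# => #  t=0,i=12
  [24] ##... => #  t=1,i=17
  [23] #.### => .  t=0,i=2
  [22] #.##. => #  t=0,i=10
  [21] #.#.# => .  t=1,i=10
  [20] #.#.. => .  t=1,i=12
  [19] #..## => #  t=1,i=6
  [18] #..#. => .  t=0,i=13
  [17] #...# => #  t=0,i=16
  [16] #.... => #  t=1,i=18
  [15] .#### => .  t=4,i=10
  [14] .###. => #  t=0,i=3
  [13] .##.# => #  t=1,i=1
  [12] .##.. => .  t=0,i=11
  [11] .#.## => #  t=0,i=1
  [10] .#.#. => #  t=1,i=11
  [9] .#..# => .  t=0,i=19
  [8] .#... => #  t=0,i=15
  [7] ..### => #  t=4,i=9
  [6] ..##. => .  t=1,i=0
  [5] ..#.# => #  t=0,i=0
  [4] ..#.. => .  t=0,i=14
  [3] ...## => #  t=1,i=20
  [2] ...#. => .  t=0,i=17
  [1] ....# => .  t=1,i=19
  [0] ..... => #  t=3,i=13
  bits 00110111010010110110110110101001 = 927690153

927690153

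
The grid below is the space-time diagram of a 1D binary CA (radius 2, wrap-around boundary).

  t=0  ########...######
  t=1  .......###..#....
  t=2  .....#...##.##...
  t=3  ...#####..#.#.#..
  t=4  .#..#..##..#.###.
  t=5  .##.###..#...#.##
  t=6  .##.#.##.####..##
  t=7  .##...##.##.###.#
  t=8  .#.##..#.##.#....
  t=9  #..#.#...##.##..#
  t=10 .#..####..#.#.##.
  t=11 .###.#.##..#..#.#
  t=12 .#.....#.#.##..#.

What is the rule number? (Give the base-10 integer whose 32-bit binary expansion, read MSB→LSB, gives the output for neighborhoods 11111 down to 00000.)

333096726

  nb #####: next=.  (t=0,i=0, bit31=0)
  nb ####.: next=.  (t=0,i=6, bit30=0)
  nb ###.#: next=.  (t=7,i=14, bit29=0)
  nb ###..: next=#  (t=0,i=7, bit28=1)
  nb ##.##: next=.  (t=2,i=11, bit27=0)
  nb ##.#.: next=.  (t=6,i=3, bit26=0)
  nb ##..#: next=#  (t=1,i=10, bit25=1)
  nb ##...: next=#  (t=0,i=8, bit24=1)
  nb #.###: next=#  (t=4,i=13, bit23=1)
  nb #.##.: next=#  (t=2,i=12, bit22=1)
  nb #.#.#: next=.  (t=3,i=12, bit21=0)
  nb #.#..: next=#  (t=3,i=14, bit20=1)
  nb #..##: next=#  (t=4,i=6, bit19=1)
  nb #..#.: next=.  (t=1,i=11, bit18=0)
  nb #...#: next=#  (t=0,i=9, bit17=1)
  nb #....: next=.  (t=1,i=14, bit16=0)
  nb .####: next=#  (t=0,i=12, bit15=1)
  nb .###.: next=.  (t=1,i=8, bit14=0)
  nb .##.#: next=#  (t=2,i=10, bit13=1)
  nb .##..: next=.  (t=2,i=13, bit12=0)
  nb .#.##: next=.  (t=4,i=12, bit11=0)
  nb .#.#.: next=#  (t=3,i=11, bit10=1)
  nb .#..#: next=#  (t=4,i=2, bit9=1)
  nb .#...: next=#  (t=1,i=13, bit8=1)
  nb ..###: next=.  (t=0,i=11, bit7=0)
  nb ..##.: next=.  (t=2,i=9, bit6=0)
  nb ..#.#: next=.  (t=3,i=10, bit5=0)
  nb ..#..: next=#  (t=1,i=12, bit4=1)
  nb ...##: next=.  (t=0,i=10, bit3=0)
  nb ...#.: next=#  (t=2,i=4, bit2=1)
  nb ....#: next=#  (t=1,i=5, bit1=1)
  nb .....: next=.  (t=1,i=0, bit0=0)
  bits 00010011110110101010011100010110 = 333096726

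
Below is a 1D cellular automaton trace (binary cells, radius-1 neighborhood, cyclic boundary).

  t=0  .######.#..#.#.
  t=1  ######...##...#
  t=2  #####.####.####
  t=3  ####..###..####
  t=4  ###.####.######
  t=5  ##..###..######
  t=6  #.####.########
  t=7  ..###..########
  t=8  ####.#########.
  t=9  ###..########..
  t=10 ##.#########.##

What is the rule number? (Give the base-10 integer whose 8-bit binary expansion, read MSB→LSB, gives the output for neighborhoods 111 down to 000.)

  ###|#  b7=1 t=0,i=2
  ##.|.  b6=0 t=0,i=6
  #.#|.  b5=0 t=0,i=7
  #..|#  b4=1 t=0,i=9
  .##|#  b3=1 t=0,i=1
  .#.|.  b2=0 t=0,i=8
  ..#|#  b1=1 t=0,i=0
  ...|#  b0=1 t=1,i=7
  bits 10011011 = 155

155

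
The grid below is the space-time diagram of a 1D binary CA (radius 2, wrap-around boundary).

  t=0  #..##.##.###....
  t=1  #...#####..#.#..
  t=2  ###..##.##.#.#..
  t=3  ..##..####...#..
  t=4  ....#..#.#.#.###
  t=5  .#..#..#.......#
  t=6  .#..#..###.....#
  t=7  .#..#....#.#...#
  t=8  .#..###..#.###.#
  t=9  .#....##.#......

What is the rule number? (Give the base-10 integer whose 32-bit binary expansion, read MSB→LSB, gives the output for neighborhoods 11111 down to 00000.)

2589172016

  nb #####: next=#  (t=1,i=6, bit31=1)
  nb ####.: next=.  (t=1,i=7, bit30=0)
  nb ###.#: next=.  (t=8,i=13, bit29=0)
  nb ###..: next=#  (t=0,i=11, bit28=1)
  nb ##.##: next=#  (t=0,i=5, bit27=1)
  nb ##.#.: next=.  (t=2,i=10, bit26=0)
  nb ##..#: next=#  (t=1,i=9, bit25=1)
  nb ##...: next=.  (t=0,i=12, bit24=0)
  nb #.###: next=.  (t=0,i=9, bit23=0)
  nb #.##.: next=#  (t=0,i=6, bit22=1)
  nb #.#.#: next=.  (t=2,i=11, bit21=0)
  nb #.#..: next=#  (t=1,i=13, bit20=1)
  nb #..##: next=.  (t=0,i=2, bit19=0)
  nb #..#.: next=.  (t=1,i=10, bit18=0)
  nb #...#: next=#  (t=1,i=2, bit17=1)
  nb #....: next=#  (t=0,i=13, bit16=1)
  nb .####: next=#  (t=1,i=5, bit15=1)
  nb .###.: next=.  (t=0,i=10, bit14=0)
  nb .##.#: next=#  (t=0,i=4, bit13=1)
  nb .##..: next=.  (t=3,i=3, bit12=0)
  nb .#.##: next=.  (t=4,i=12, bit11=0)
  nb .#.#.: next=.  (t=1,i=12, bit10=0)
  nb .#..#: next=.  (t=0,i=1, bit9=0)
  nb .#...: next=#  (t=1,i=1, bit8=1)
  nb ..###: next=.  (t=1,i=4, bit7=0)
  nb ..##.: next=.  (t=0,i=3, bit6=0)
  nb ..#.#: next=#  (t=1,i=11, bit5=1)
  nb ..#..: next=#  (t=0,i=0, bit4=1)
  nb ...##: next=.  (t=1,i=3, bit3=0)
  nb ...#.: next=.  (t=0,i=15, bit2=0)
  nb ....#: next=.  (t=0,i=14, bit1=0)
  nb .....: next=.  (t=5,i=10, bit0=0)
  bits 10011010010100111010000100110000 = 2589172016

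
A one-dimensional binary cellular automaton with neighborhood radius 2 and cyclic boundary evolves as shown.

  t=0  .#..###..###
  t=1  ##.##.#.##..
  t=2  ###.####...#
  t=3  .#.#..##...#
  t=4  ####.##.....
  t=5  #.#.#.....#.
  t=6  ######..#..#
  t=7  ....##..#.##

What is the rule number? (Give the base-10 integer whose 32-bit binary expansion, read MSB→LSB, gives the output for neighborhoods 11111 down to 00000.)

  ##### -> .   bit 31 = 0  t=6,i=1
  ####. -> #   bit 30 = 1  t=2,i=1
  ###.# -> .   bit 29 = 0  t=0,i=11
  ###.. -> #   bit 28 = 1  t=0,i=6
  ##.## -> #   bit 27 = 1  t=1,i=2
  ##.#. -> #   bit 26 = 1  t=0,i=0
  ##..# -> .   bit 25 = 0  t=0,i=7
  ##... -> .   bit 24 = 0  t=2,i=8
  #.### -> .   bit 23 = 0  t=2,i=4
  #.##. -> .   bit 22 = 0  t=1,i=3
  #.#.# -> #   bit 21 = 1  t=1,i=6
  #.#.. -> #   bit 20 = 1  t=0,i=1
  #..## -> #   bit 19 = 1  t=0,i=3
  #..#. -> .   bit 18 = 0  t=6,i=7
  #...# -> .   bit 17 = 0  t=2,i=9
  #.... -> .   bit 16 = 0  t=4,i=8
  .#### -> .   bit 15 = 0  t=2,i=0
  .###. -> .   bit 14 = 0  t=0,i=5
  .##.# -> #   bit 13 = 1  t=1,i=1
  .##.. -> .   bit 12 = 0  t=1,i=9
  .#.## -> #   bit 11 = 1  t=1,i=7
  .#.#. -> #   bit 10 = 1  t=3,i=0
  .#..# -> .   bit 9 = 0  t=0,i=2
  .#... -> #   bit 8 = 1  t=5,i=5
  ..### -> #   bit 7 = 1  t=0,i=4
  ..##. -> #   bit 6 = 1  t=1,i=0
  ..#.# -> .   bit 5 = 0  t=3,i=11
  ..#.. -> #   bit 4 = 1  t=6,i=8
  ...## -> .   bit 3 = 0  t=2,i=10
  ...#. -> .   bit 2 = 0  t=3,i=10
  ....# -> #   bit 1 = 1  t=4,i=10
  ..... -> .   bit 0 = 0  t=4,i=9
  bits 01011100001110000010110111010010 = 1547185618

1547185618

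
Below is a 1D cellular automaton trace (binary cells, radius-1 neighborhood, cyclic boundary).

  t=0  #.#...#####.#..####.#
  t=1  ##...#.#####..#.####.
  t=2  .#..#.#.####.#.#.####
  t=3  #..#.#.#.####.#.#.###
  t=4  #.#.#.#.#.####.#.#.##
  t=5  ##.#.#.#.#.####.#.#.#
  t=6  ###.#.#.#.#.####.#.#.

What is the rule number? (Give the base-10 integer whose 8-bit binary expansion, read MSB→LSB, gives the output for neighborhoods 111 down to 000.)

226

  ### -> #   bit 7 = 1  t=0,i=7
  ##. -> #   bit 6 = 1  t=0,i=0
  #.# -> #   bit 5 = 1  t=0,i=1
  #.. -> .   bit 4 = 0  t=0,i=3
  .## -> .   bit 3 = 0  t=0,i=6
  .#. -> .   bit 2 = 0  t=0,i=2
  ..# -> #   bit 1 = 1  t=0,i=5
  ... -> .   bit 0 = 0  t=0,i=4
  bits 11100010 = 226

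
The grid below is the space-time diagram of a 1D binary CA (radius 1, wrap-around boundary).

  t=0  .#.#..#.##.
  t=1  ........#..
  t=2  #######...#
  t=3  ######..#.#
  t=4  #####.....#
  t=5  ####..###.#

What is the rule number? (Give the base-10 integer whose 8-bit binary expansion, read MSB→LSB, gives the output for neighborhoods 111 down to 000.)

  [7] ### => #  t=2,i=0
  [6] ##. => .  t=0,i=9
  [5] #.# => .  t=0,i=2
  [4] #.. => .  t=0,i=4
  [3] .## => #  t=0,i=8
  [2] .#. => .  t=0,i=1
  [1] ..# => .  t=0,i=0
  [0] ... => #  t=1,i=0
  bits 10001001 = 137

137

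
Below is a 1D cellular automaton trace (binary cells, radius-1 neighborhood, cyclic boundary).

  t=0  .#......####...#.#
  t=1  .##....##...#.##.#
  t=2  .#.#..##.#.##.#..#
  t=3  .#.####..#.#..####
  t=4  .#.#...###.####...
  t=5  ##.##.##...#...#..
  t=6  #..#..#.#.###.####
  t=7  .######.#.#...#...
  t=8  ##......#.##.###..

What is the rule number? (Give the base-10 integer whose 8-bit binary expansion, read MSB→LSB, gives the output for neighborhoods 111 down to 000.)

30

  ###|.  b7=0 t=0,i=9
  ##.|.  b6=0 t=0,i=11
  #.#|.  b5=0 t=0,i=0
  #..|#  b4=1 t=0,i=2
  .##|#  b3=1 t=0,i=8
  .#.|#  b2=1 t=0,i=1
  ..#|#  b1=1 t=0,i=7
  ...|.  b0=0 t=0,i=3
  bits 00011110 = 30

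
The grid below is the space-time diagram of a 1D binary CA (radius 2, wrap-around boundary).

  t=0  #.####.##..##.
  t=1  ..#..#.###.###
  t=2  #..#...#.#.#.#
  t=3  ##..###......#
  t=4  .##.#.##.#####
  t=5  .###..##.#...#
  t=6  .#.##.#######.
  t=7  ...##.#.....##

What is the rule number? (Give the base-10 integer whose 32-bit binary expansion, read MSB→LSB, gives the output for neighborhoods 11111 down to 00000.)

  #####|.  b31=0 t=4,i=11
  ####.|.  b30=0 t=0,i=4
  ###.#|#  b29=1 t=0,i=5
  ###..|#  b28=1 t=1,i=13
  ##.##|.  b27=0 t=0,i=6
  ##.#.|#  b26=1 t=0,i=13
  ##..#|#  b25=1 t=0,i=9
  ##...|#  b24=1 t=3,i=7
  #.###|#  b23=1 t=0,i=2
  #.##.|#  b22=1 t=0,i=7
  #.#.#|.  b21=0 t=0,i=0
  #.#..|#  b20=1 t=5,i=9
  #..##|.  b19=0 t=0,i=10
  #..#.|.  b18=0 t=1,i=1
  #...#|#  b17=1 t=2,i=5
  #....|.  b16=0 t=3,i=8
  .####|.  b15=0 t=0,i=3
  .###.|.  b14=0 t=1,i=8
  .##.#|#  b13=1 t=0,i=12
  .##..|#  b12=1 t=0,i=8
  .#.##|.  b11=0 t=0,i=1
  .#.#.|.  b10=0 t=2,i=8
  .#..#|#  b9=1 t=1,i=3
  .#...|#  b8=1 t=2,i=4
  ..###|#  b7=1 t=3,i=4
  ..##.|#  b6=1 t=0,i=11
  ..#.#|.  b5=0 t=1,i=5
  ..#..|.  b4=0 t=1,i=2
  ...##|#  b3=1 t=3,i=12
  ...#.|#  b2=1 t=2,i=6
  ....#|#  b1=1 t=3,i=11
  .....|#  b0=1 t=3,i=9
  bits 00110111110100100011001111001111 = 936522703

936522703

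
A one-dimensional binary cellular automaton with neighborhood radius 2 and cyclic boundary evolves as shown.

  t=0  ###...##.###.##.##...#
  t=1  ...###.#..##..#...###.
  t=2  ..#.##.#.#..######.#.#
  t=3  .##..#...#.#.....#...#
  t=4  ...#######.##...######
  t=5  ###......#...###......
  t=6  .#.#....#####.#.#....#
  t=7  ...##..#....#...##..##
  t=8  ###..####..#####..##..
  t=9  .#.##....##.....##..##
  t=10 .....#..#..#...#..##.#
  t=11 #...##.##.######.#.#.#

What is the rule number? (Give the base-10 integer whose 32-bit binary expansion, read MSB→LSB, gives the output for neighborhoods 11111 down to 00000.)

  [31] ##### => .  t=2,i=14
  [30] ####. => .  t=0,i=1
  [29] ###.# => #  t=0,i=11
  [28] ###.. => .  t=0,i=2
  [27] ##.## => .  t=0,i=8
  [26] ##.#. => .  t=1,i=6
  [25] ##..# => #  t=1,i=12
  [24] ##... => #  t=0,i=3
  [23] #.### => .  t=0,i=9
  [22] #.##. => .  t=0,i=13
  [21] #.#.# => .  t=2,i=7
  [20] #.#.. => #  t=1,i=7
  [19] #..## => #  t=1,i=9
  [18] #..#. => #  t=1,i=13
  [17] #...# => #  t=0,i=4
  [16] #.... => .  t=1,i=0
  [15] .#### => .  t=0,i=0
  [14] .###. => #  t=0,i=10
  [13] .##.# => #  t=0,i=7
  [12] .##.. => .  t=0,i=17
  [11] .#.## => .  t=2,i=3
  [10] .#.#. => .  t=2,i=8
  [9] .#..# => .  t=1,i=8
  [8] .#... => #  t=1,i=15
  [7] ..### => .  t=0,i=21
  [6] ..##. => .  t=0,i=6
  [5] ..#.# => #  t=2,i=2
  [4] ..#.. => #  t=1,i=14
  [3] ...## => #  t=0,i=5
  [2] ...#. => #  t=3,i=8
  [1] ....# => .  t=1,i=1
  [0] ..... => .  t=3,i=14
  bits 00100011000111100110000100111100 = 589193532

589193532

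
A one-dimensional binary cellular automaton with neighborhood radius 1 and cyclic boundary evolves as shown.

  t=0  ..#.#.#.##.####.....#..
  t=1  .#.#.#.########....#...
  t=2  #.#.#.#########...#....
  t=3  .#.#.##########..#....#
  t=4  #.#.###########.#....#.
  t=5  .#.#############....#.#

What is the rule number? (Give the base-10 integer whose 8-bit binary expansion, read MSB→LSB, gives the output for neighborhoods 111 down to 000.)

  nb ###: next=#  (t=0,i=12, bit7=1)
  nb ##.: next=#  (t=0,i=9, bit6=1)
  nb #.#: next=#  (t=0,i=3, bit5=1)
  nb #..: next=.  (t=0,i=15, bit4=0)
  nb .##: next=#  (t=0,i=8, bit3=1)
  nb .#.: next=.  (t=0,i=2, bit2=0)
  nb ..#: next=#  (t=0,i=1, bit1=1)
  nb ...: next=.  (t=0,i=0, bit0=0)
  bits 11101010 = 234

234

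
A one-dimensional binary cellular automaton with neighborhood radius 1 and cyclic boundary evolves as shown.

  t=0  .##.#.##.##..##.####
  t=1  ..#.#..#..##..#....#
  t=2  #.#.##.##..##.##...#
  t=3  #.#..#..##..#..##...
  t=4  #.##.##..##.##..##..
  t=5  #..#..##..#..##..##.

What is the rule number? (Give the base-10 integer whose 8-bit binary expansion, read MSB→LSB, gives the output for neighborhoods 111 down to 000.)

  [7] ### => .  t=0,i=17
  [6] ##. => #  t=0,i=2
  [5] #.# => .  t=0,i=0
  [4] #.. => #  t=0,i=11
  [3] .## => .  t=0,i=1
  [2] .#. => #  t=0,i=4
  [1] ..# => .  t=0,i=12
  [0] ... => .  t=1,i=16
  bits 01010100 = 84

84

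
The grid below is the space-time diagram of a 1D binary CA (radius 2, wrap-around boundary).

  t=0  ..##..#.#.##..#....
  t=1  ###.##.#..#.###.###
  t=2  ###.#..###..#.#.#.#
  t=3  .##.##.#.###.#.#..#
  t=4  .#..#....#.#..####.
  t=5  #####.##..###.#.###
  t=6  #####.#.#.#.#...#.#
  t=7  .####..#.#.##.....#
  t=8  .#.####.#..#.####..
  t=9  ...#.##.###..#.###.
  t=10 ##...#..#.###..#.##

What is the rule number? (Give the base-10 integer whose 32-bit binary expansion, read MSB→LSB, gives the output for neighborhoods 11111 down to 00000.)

4090824411

  nb #####: next=#  (t=1,i=0, bit31=1)
  nb ####.: next=#  (t=1,i=1, bit30=1)
  nb ###.#: next=#  (t=1,i=2, bit29=1)
  nb ###..: next=#  (t=2,i=9, bit28=1)
  nb ##.##: next=.  (t=1,i=3, bit27=0)
  nb ##.#.: next=.  (t=1,i=6, bit26=0)
  nb ##..#: next=#  (t=0,i=4, bit25=1)
  nb ##...: next=#  (t=7,i=13, bit24=1)
  nb #.###: next=#  (t=1,i=12, bit23=1)
  nb #.##.: next=#  (t=0,i=10, bit22=1)
  nb #.#.#: next=.  (t=0,i=8, bit21=0)
  nb #.#..: next=#  (t=1,i=7, bit20=1)
  nb #..##: next=.  (t=2,i=6, bit19=0)
  nb #..#.: next=#  (t=0,i=5, bit18=1)
  nb #...#: next=.  (t=6,i=14, bit17=0)
  nb #....: next=#  (t=0,i=16, bit16=1)
  nb .####: next=.  (t=1,i=17, bit15=0)
  nb .###.: next=.  (t=1,i=13, bit14=0)
  nb .##.#: next=.  (t=1,i=5, bit13=0)
  nb .##..: next=.  (t=0,i=3, bit12=0)
  nb .#.##: next=.  (t=0,i=9, bit11=0)
  nb .#.#.: next=#  (t=0,i=7, bit10=1)
  nb .#..#: next=#  (t=1,i=8, bit9=1)
  nb .#...: next=.  (t=0,i=15, bit8=0)
  nb ..###: next=#  (t=2,i=7, bit7=1)
  nb ..##.: next=#  (t=0,i=2, bit6=1)
  nb ..#.#: next=.  (t=0,i=6, bit5=0)
  nb ..#..: next=#  (t=0,i=14, bit4=1)
  nb ...##: next=#  (t=0,i=1, bit3=1)
  nb ...#.: next=.  (t=4,i=8, bit2=0)
  nb ....#: next=#  (t=0,i=0, bit1=1)
  nb .....: next=#  (t=0,i=17, bit0=1)
  bits 11110011110101010000011011011011 = 4090824411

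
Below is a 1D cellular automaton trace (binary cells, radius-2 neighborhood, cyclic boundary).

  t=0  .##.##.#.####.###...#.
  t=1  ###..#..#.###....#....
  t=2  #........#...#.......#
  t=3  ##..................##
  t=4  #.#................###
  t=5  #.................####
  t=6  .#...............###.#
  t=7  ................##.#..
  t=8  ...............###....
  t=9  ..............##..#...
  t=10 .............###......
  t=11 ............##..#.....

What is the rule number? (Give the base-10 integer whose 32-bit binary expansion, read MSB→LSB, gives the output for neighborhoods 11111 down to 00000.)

1627961544

  nb #####: next=.  (t=5,i=20, bit31=0)
  nb ####.: next=#  (t=0,i=11, bit30=1)
  nb ###.#: next=#  (t=0,i=12, bit29=1)
  nb ###..: next=.  (t=0,i=16, bit28=0)
  nb ##.##: next=.  (t=0,i=3, bit27=0)
  nb ##.#.: next=.  (t=0,i=6, bit26=0)
  nb ##..#: next=.  (t=1,i=3, bit25=0)
  nb ##...: next=#  (t=0,i=17, bit24=1)
  nb #.###: next=.  (t=0,i=9, bit23=0)
  nb #.##.: next=.  (t=0,i=4, bit22=0)
  nb #.#.#: next=.  (t=0,i=7, bit21=0)
  nb #.#..: next=.  (t=4,i=2, bit20=0)
  nb #..##: next=#  (t=0,i=0, bit19=1)
  nb #..#.: next=.  (t=1,i=4, bit18=0)
  nb #...#: next=.  (t=0,i=18, bit17=0)
  nb #....: next=.  (t=1,i=14, bit16=0)
  nb .####: next=#  (t=0,i=10, bit15=1)
  nb .###.: next=.  (t=0,i=15, bit14=0)
  nb .##.#: next=#  (t=0,i=2, bit13=1)
  nb .##..: next=#  (t=2,i=0, bit12=1)
  nb .#.##: next=#  (t=0,i=8, bit11=1)
  nb .#.#.: next=.  (t=6,i=0, bit10=0)
  nb .#..#: next=.  (t=0,i=21, bit9=0)
  nb .#...: next=.  (t=1,i=18, bit8=0)
  nb ..###: next=#  (t=1,i=0, bit7=1)
  nb ..##.: next=#  (t=0,i=1, bit6=1)
  nb ..#.#: next=.  (t=1,i=8, bit5=0)
  nb ..#..: next=.  (t=0,i=20, bit4=0)
  nb ...##: next=#  (t=1,i=21, bit3=1)
  nb ...#.: next=.  (t=0,i=19, bit2=0)
  nb ....#: next=.  (t=1,i=15, bit1=0)
  nb .....: next=.  (t=2,i=3, bit0=0)
  bits 01100001000010001011100011001000 = 1627961544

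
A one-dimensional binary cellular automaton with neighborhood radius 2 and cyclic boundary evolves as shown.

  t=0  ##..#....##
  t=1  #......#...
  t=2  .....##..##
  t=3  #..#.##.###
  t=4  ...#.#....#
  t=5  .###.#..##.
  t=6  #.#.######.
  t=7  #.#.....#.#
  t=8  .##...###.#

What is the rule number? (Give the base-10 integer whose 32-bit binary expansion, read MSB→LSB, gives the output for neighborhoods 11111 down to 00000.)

1165644390

  nb #####: next=.  (t=6,i=6, bit31=0)
  nb ####.: next=#  (t=0,i=0, bit30=1)
  nb ###.#: next=.  (t=5,i=3, bit29=0)
  nb ###..: next=.  (t=0,i=1, bit28=0)
  nb ##.##: next=.  (t=3,i=7, bit27=0)
  nb ##.#.: next=#  (t=5,i=4, bit26=1)
  nb ##..#: next=.  (t=0,i=2, bit25=0)
  nb ##...: next=#  (t=2,i=0, bit24=1)
  nb #.###: next=.  (t=3,i=8, bit23=0)
  nb #.##.: next=#  (t=3,i=5, bit22=1)
  nb #.#.#: next=#  (t=6,i=0, bit21=1)
  nb #.#..: next=#  (t=4,i=5, bit20=1)
  nb #..##: next=#  (t=2,i=8, bit19=1)
  nb #..#.: next=.  (t=0,i=3, bit18=0)
  nb #...#: next=#  (t=1,i=9, bit17=1)
  nb #....: next=.  (t=0,i=6, bit16=0)
  nb .####: next=.  (t=0,i=10, bit15=0)
  nb .###.: next=#  (t=5,i=2, bit14=1)
  nb .##.#: next=.  (t=3,i=6, bit13=0)
  nb .##..: next=#  (t=2,i=6, bit12=1)
  nb .#.##: next=.  (t=3,i=4, bit11=0)
  nb .#.#.: next=.  (t=4,i=4, bit10=0)
  nb .#..#: next=#  (t=5,i=6, bit9=1)
  nb .#...: next=.  (t=0,i=5, bit8=0)
  nb ..###: next=.  (t=0,i=9, bit7=0)
  nb ..##.: next=#  (t=2,i=5, bit6=1)
  nb ..#.#: next=#  (t=3,i=3, bit5=1)
  nb ..#..: next=.  (t=0,i=4, bit4=0)
  nb ...##: next=.  (t=0,i=8, bit3=0)
  nb ...#.: next=#  (t=1,i=6, bit2=1)
  nb ....#: next=#  (t=0,i=7, bit1=1)
  nb .....: next=.  (t=1,i=3, bit0=0)
  bits 01000101011110100101001001100110 = 1165644390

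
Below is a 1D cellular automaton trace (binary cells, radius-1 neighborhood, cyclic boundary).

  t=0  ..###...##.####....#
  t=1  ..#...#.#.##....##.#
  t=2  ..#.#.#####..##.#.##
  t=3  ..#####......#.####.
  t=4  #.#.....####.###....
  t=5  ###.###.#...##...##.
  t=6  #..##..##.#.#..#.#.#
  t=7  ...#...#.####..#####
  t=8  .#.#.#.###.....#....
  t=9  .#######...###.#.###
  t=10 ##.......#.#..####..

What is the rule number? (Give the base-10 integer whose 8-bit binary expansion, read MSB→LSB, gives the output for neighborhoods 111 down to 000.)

45

  ###|.  b7=0 t=0,i=3
  ##.|.  b6=0 t=0,i=4
  #.#|#  b5=1 t=0,i=10
  #..|.  b4=0 t=0,i=0
  .##|#  b3=1 t=0,i=2
  .#.|#  b2=1 t=0,i=19
  ..#|.  b1=0 t=0,i=1
  ...|#  b0=1 t=0,i=6
  bits 00101101 = 45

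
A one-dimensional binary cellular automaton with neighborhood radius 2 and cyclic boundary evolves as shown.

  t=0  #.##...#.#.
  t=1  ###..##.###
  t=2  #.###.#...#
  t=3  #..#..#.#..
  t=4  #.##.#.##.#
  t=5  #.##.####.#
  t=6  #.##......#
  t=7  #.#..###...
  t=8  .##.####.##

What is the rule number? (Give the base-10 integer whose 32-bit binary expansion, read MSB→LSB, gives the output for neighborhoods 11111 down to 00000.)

  [31] ##### => #  t=1,i=0
  [30] ####. => .  t=1,i=1
  [29] ###.# => .  t=2,i=4
  [28] ###.. => #  t=1,i=2
  [27] ##.## => .  t=1,i=7
  [26] ##.#. => .  t=2,i=5
  [25] ##..# => #  t=1,i=3
  [24] ##... => .  t=0,i=4
  [23] #.### => .  t=1,i=8
  [22] #.##. => #  t=0,i=2
  [21] #.#.# => #  t=0,i=0
  [20] #.#.. => #  t=2,i=6
  [19] #..## => #  t=1,i=4
  [18] #..#. => #  t=3,i=2
  [17] #...# => #  t=0,i=5
  [16] #.... => #  t=6,i=5
  [15] .#### => .  t=1,i=9
  [14] .###. => #  t=2,i=3
  [13] .##.# => #  t=1,i=6
  [12] .##.. => .  t=0,i=3
  [11] .#.## => #  t=0,i=1
  [10] .#.#. => #  t=0,i=8
  [9] .#..# => .  t=3,i=1
  [8] .#... => .  t=2,i=7
  [7] ..### => #  t=7,i=5
  [6] ..##. => .  t=1,i=5
  [5] ..#.# => .  t=0,i=7
  [4] ..#.. => #  t=3,i=0
  [3] ...## => .  t=2,i=9
  [2] ...#. => #  t=0,i=6
  [1] ....# => .  t=6,i=8
  [0] ..... => #  t=6,i=6
  bits 10010010011111110110110010010101 = 2457824405

2457824405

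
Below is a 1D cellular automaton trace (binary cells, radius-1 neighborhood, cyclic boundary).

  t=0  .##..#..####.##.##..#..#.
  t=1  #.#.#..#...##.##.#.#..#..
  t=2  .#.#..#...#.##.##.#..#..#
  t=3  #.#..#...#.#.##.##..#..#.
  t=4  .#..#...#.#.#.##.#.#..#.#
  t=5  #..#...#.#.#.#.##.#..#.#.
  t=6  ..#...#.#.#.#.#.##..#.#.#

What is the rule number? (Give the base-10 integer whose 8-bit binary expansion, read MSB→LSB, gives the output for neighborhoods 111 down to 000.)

98

  nb ###: next=.  (t=0,i=9, bit7=0)
  nb ##.: next=#  (t=0,i=2, bit6=1)
  nb #.#: next=#  (t=0,i=12, bit5=1)
  nb #..: next=.  (t=0,i=3, bit4=0)
  nb .##: next=.  (t=0,i=1, bit3=0)
  nb .#.: next=.  (t=0,i=5, bit2=0)
  nb ..#: next=#  (t=0,i=0, bit1=1)
  nb ...: next=.  (t=1,i=9, bit0=0)
  bits 01100010 = 98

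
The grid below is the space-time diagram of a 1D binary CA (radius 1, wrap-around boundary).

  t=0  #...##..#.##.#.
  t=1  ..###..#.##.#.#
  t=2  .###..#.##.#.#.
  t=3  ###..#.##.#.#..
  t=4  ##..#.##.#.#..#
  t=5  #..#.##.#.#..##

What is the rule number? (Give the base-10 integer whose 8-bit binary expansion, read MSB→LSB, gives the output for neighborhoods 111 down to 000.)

171

  [7] ### => #  t=1,i=3
  [6] ##. => .  t=0,i=5
  [5] #.# => #  t=0,i=9
  [4] #.. => .  t=0,i=1
  [3] .## => #  t=0,i=4
  [2] .#. => .  t=0,i=0
  [1] ..# => #  t=0,i=3
  [0] ... => #  t=0,i=2
  bits 10101011 = 171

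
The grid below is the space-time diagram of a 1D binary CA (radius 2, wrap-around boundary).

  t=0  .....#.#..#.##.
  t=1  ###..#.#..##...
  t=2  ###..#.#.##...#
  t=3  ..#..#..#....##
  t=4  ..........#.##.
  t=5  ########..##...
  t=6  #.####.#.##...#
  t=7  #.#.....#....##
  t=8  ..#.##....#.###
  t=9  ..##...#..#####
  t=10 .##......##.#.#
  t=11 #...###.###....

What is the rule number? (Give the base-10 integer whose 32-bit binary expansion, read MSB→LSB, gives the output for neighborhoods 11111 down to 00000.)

2425972969

  #####|#  b31=1 t=5,i=2
  ####.|.  b30=0 t=2,i=1
  ###.#|.  b29=0 t=6,i=5
  ###..|#  b28=1 t=1,i=2
  ##.##|.  b27=0 t=6,i=1
  ##.#.|.  b26=0 t=6,i=6
  ##..#|.  b25=0 t=1,i=3
  ##...|.  b24=0 t=0,i=14
  #.###|#  b23=1 t=6,i=2
  #.##.|.  b22=0 t=0,i=12
  #.#.#|.  b21=0 t=2,i=7
  #.#..|#  b20=1 t=0,i=7
  #..##|#  b19=1 t=1,i=9
  #..#.|.  b18=0 t=0,i=9
  #...#|.  b17=0 t=1,i=13
  #....|#  b16=1 t=0,i=0
  .####|.  b15=0 t=2,i=0
  .###.|#  b14=1 t=1,i=1
  .##.#|#  b13=1 t=6,i=0
  .##..|.  b12=0 t=0,i=13
  .#.##|#  b11=1 t=0,i=11
  .#.#.|.  b10=0 t=0,i=6
  .#..#|.  b9=0 t=0,i=8
  .#...|.  b8=0 t=3,i=9
  ..###|#  b7=1 t=1,i=0
  ..##.|#  b6=1 t=1,i=10
  ..#.#|#  b5=1 t=0,i=5
  ..#..|.  b4=0 t=3,i=2
  ...##|#  b3=1 t=1,i=14
  ...#.|.  b2=0 t=0,i=4
  ....#|.  b1=0 t=0,i=3
  .....|#  b0=1 t=0,i=1
  bits 10010000100110010110100011101001 = 2425972969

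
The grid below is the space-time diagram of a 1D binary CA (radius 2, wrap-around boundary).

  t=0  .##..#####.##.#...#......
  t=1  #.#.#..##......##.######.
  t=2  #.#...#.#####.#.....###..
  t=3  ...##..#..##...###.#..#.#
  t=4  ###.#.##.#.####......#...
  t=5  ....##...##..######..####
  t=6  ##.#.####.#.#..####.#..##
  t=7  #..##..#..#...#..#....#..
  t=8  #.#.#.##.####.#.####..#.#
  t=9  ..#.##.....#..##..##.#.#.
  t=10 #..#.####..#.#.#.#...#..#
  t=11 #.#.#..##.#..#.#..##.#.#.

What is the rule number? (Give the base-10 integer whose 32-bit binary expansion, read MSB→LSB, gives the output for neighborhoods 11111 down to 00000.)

3509524761

  ##### -> #   bit 31 = 1  t=0,i=7
  ####. -> #   bit 30 = 1  t=0,i=8
  ###.# -> .   bit 29 = 0  t=0,i=9
  ###.. -> #   bit 28 = 1  t=2,i=22
  ##.## -> .   bit 27 = 0  t=0,i=10
  ##.#. -> .   bit 26 = 0  t=0,i=13
  ##..# -> .   bit 25 = 0  t=0,i=3
  ##... -> #   bit 24 = 1  t=1,i=9
  #.### -> .   bit 23 = 0  t=1,i=18
  #.##. -> .   bit 22 = 0  t=0,i=11
  #.#.# -> #   bit 21 = 1  t=1,i=0
  #.#.. -> .   bit 20 = 0  t=0,i=14
  #..## -> #   bit 19 = 1  t=0,i=4
  #..#. -> #   bit 18 = 1  t=2,i=24
  #...# -> #   bit 17 = 1  t=0,i=16
  #.... -> #   bit 16 = 1  t=0,i=20
  .#### -> .   bit 15 = 0  t=0,i=6
  .###. -> .   bit 14 = 0  t=2,i=21
  .##.# -> .   bit 13 = 0  t=0,i=12
  .##.. -> #   bit 12 = 1  t=0,i=2
  .#.## -> #   bit 11 = 1  t=2,i=7
  .#.#. -> .   bit 10 = 0  t=1,i=1
  .#..# -> .   bit 9 = 0  t=1,i=5
  .#... -> #   bit 8 = 1  t=0,i=15
  ..### -> .   bit 7 = 0  t=0,i=5
  ..##. -> .   bit 6 = 0  t=0,i=1
  ..#.# -> .   bit 5 = 0  t=2,i=0
  ..#.. -> #   bit 4 = 1  t=0,i=18
  ...## -> #   bit 3 = 1  t=0,i=0
  ...#. -> .   bit 2 = 0  t=0,i=17
  ....# -> .   bit 1 = 0  t=0,i=24
  ..... -> #   bit 0 = 1  t=0,i=21
  bits 11010001001011110001100100011001 = 3509524761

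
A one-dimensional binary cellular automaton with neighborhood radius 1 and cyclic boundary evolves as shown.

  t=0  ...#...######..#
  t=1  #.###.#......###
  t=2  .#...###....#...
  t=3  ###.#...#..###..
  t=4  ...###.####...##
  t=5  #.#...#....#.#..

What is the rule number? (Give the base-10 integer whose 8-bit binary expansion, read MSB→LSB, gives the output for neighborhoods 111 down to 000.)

54

  [7] ### => .  t=0,i=8
  [6] ##. => .  t=0,i=12
  [5] #.# => #  t=1,i=1
  [4] #.. => #  t=0,i=0
  [3] .## => .  t=0,i=7
  [2] .#. => #  t=0,i=3
  [1] ..# => #  t=0,i=2
  [0] ... => .  t=0,i=1
  bits 00110110 = 54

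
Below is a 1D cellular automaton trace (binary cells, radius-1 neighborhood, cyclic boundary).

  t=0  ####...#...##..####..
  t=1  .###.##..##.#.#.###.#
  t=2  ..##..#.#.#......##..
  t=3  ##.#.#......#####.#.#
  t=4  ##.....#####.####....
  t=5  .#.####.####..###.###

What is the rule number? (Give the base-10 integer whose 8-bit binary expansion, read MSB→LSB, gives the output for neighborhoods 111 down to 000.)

195

  nb ###: next=#  (t=0,i=1, bit7=1)
  nb ##.: next=#  (t=0,i=3, bit6=1)
  nb #.#: next=.  (t=1,i=0, bit5=0)
  nb #..: next=.  (t=0,i=4, bit4=0)
  nb .##: next=.  (t=0,i=0, bit3=0)
  nb .#.: next=.  (t=0,i=7, bit2=0)
  nb ..#: next=#  (t=0,i=6, bit1=1)
  nb ...: next=#  (t=0,i=5, bit0=1)
  bits 11000011 = 195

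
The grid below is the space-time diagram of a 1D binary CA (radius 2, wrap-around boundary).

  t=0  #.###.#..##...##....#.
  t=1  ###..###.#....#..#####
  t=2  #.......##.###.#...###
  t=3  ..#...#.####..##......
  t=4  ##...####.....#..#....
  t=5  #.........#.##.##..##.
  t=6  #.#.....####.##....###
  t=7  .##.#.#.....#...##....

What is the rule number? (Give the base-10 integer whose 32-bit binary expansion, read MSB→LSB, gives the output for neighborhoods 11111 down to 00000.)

2360684134

  nb #####: next=#  (t=1,i=0, bit31=1)
  nb ####.: next=.  (t=1,i=1, bit30=0)
  nb ###.#: next=.  (t=0,i=4, bit29=0)
  nb ###..: next=.  (t=1,i=2, bit28=0)
  nb ##.##: next=#  (t=2,i=10, bit27=1)
  nb ##.#.: next=#  (t=0,i=5, bit26=1)
  nb ##..#: next=.  (t=1,i=3, bit25=0)
  nb ##...: next=.  (t=0,i=11, bit24=0)
  nb #.###: next=#  (t=0,i=2, bit23=1)
  nb #.##.: next=.  (t=5,i=12, bit22=0)
  nb #.#.#: next=#  (t=0,i=0, bit21=1)
  nb #.#..: next=#  (t=0,i=6, bit20=1)
  nb #..##: next=.  (t=0,i=8, bit19=0)
  nb #..#.: next=#  (t=4,i=16, bit18=1)
  nb #...#: next=.  (t=0,i=12, bit17=0)
  nb #....: next=#  (t=0,i=17, bit16=1)
  nb .####: next=.  (t=1,i=18, bit15=0)
  nb .###.: next=.  (t=0,i=3, bit14=0)
  nb .##.#: next=#  (t=2,i=9, bit13=1)
  nb .##..: next=.  (t=0,i=10, bit12=0)
  nb .#.##: next=#  (t=0,i=1, bit11=1)
  nb .#.#.: next=#  (t=0,i=21, bit10=1)
  nb .#..#: next=#  (t=0,i=7, bit9=1)
  nb .#...: next=.  (t=1,i=10, bit8=0)
  nb ..###: next=.  (t=1,i=5, bit7=0)
  nb ..##.: next=#  (t=0,i=9, bit6=1)
  nb ..#.#: next=#  (t=0,i=20, bit5=1)
  nb ..#..: next=.  (t=1,i=14, bit4=0)
  nb ...##: next=.  (t=0,i=13, bit3=0)
  nb ...#.: next=#  (t=0,i=19, bit2=1)
  nb ....#: next=#  (t=0,i=18, bit1=1)
  nb .....: next=.  (t=2,i=3, bit0=0)
  bits 10001100101101010010111001100110 = 2360684134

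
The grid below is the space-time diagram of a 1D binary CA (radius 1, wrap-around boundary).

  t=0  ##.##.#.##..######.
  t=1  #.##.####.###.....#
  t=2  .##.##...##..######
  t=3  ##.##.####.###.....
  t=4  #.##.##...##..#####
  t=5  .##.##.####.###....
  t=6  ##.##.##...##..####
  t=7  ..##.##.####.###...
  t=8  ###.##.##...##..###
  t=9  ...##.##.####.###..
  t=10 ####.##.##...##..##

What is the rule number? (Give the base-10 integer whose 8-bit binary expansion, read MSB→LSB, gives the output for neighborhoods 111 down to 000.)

63

  ###|.  b7=0 t=0,i=13
  ##.|.  b6=0 t=0,i=1
  #.#|#  b5=1 t=0,i=2
  #..|#  b4=1 t=0,i=10
  .##|#  b3=1 t=0,i=0
  .#.|#  b2=1 t=0,i=6
  ..#|#  b1=1 t=0,i=11
  ...|#  b0=1 t=1,i=14
  bits 00111111 = 63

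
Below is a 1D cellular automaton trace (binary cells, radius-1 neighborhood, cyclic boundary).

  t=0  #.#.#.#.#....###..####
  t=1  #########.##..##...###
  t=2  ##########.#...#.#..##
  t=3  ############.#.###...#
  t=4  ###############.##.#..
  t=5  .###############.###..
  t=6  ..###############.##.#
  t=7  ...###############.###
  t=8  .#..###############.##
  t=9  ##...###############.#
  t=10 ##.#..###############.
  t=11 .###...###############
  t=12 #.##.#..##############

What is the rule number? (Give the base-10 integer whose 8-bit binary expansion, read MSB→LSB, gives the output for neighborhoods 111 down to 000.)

  nb ###: next=#  (t=0,i=14, bit7=1)
  nb ##.: next=#  (t=0,i=0, bit6=1)
  nb #.#: next=#  (t=0,i=1, bit5=1)
  nb #..: next=.  (t=0,i=9, bit4=0)
  nb .##: next=.  (t=0,i=13, bit3=0)
  nb .#.: next=#  (t=0,i=2, bit2=1)
  nb ..#: next=.  (t=0,i=12, bit1=0)
  nb ...: next=#  (t=0,i=10, bit0=1)
  bits 11100101 = 229

229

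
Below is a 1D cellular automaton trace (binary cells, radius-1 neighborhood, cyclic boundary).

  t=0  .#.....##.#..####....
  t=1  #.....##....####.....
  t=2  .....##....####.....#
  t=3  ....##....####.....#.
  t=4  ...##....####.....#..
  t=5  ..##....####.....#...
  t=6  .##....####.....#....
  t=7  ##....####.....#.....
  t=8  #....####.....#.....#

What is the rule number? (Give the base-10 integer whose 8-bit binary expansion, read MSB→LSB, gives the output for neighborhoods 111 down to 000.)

138

  ### -> #   bit 7 = 1  t=0,i=14
  ##. -> .   bit 6 = 0  t=0,i=8
  #.# -> .   bit 5 = 0  t=0,i=9
  #.. -> .   bit 4 = 0  t=0,i=2
  .## -> #   bit 3 = 1  t=0,i=7
  .#. -> .   bit 2 = 0  t=0,i=1
  ..# -> #   bit 1 = 1  t=0,i=0
  ... -> .   bit 0 = 0  t=0,i=3
  bits 10001010 = 138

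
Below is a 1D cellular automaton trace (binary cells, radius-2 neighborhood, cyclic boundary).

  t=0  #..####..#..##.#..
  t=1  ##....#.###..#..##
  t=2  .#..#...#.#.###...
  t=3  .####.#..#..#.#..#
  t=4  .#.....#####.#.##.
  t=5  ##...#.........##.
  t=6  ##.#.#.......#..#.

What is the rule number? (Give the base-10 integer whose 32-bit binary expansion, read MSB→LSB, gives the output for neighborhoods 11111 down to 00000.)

  [31] ##### => .  t=4,i=9
  [30] ####. => .  t=0,i=5
  [29] ###.# => .  t=3,i=4
  [28] ###.. => #  t=0,i=6
  [27] ##.## => .  t=5,i=17
  [26] ##.#. => .  t=0,i=14
  [25] ##..# => .  t=0,i=7
  [24] ##... => .  t=1,i=2
  [23] #.### => #  t=1,i=8
  [22] #.##. => #  t=4,i=15
  [21] #.#.# => .  t=2,i=10
  [20] #.#.. => .  t=0,i=15
  [19] #..## => .  t=0,i=2
  [18] #..#. => #  t=0,i=8
  [17] #...# => #  t=2,i=6
  [16] #.... => .  t=1,i=3
  [15] .#### => .  t=0,i=4
  [14] .###. => .  t=1,i=9
  [13] .##.# => #  t=0,i=13
  [12] .##.. => #  t=4,i=16
  [11] .#.## => .  t=1,i=7
  [10] .#.#. => #  t=2,i=9
  [9] .#..# => #  t=0,i=1
  [8] .#... => .  t=2,i=5
  [7] ..### => .  t=0,i=3
  [6] ..##. => .  t=0,i=12
  [5] ..#.# => .  t=1,i=6
  [4] ..#.. => #  t=0,i=0
  [3] ...## => .  t=4,i=6
  [2] ...#. => .  t=1,i=5
  [1] ....# => #  t=1,i=4
  [0] ..... => .  t=4,i=4
  bits 00010000110001100011011000010010 = 281425426

281425426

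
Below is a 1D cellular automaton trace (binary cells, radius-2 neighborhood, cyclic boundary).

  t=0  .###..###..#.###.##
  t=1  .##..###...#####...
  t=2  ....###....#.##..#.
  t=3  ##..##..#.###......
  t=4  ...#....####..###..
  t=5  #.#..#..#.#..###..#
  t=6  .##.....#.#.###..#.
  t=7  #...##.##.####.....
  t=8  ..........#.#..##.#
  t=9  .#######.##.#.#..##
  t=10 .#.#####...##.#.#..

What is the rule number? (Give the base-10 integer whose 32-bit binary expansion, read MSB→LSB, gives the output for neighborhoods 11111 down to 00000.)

  ##### -> #   bit 31 = 1  t=1,i=13
  ####. -> #   bit 30 = 1  t=1,i=14
  ###.# -> #   bit 29 = 1  t=0,i=15
  ###.. -> .   bit 28 = 0  t=0,i=3
  ##.## -> .   bit 27 = 0  t=0,i=0
  ##.#. -> #   bit 26 = 1  t=5,i=1
  ##..# -> .   bit 25 = 0  t=0,i=4
  ##... -> .   bit 24 = 0  t=1,i=8
  #.### -> #   bit 23 = 1  t=0,i=1
  #.##. -> .   bit 22 = 0  t=0,i=17
  #.#.# -> #   bit 21 = 1  t=6,i=10
  #.#.. -> #   bit 20 = 1  t=5,i=2
  #..## -> #   bit 19 = 1  t=0,i=5
  #..#. -> .   bit 18 = 0  t=0,i=10
  #...# -> .   bit 17 = 0  t=1,i=9
  #.... -> #   bit 16 = 1  t=1,i=17
  .#### -> .   bit 15 = 0  t=1,i=12
  .###. -> #   bit 14 = 1  t=0,i=2
  .##.# -> .   bit 13 = 0  t=0,i=18
  .##.. -> .   bit 12 = 0  t=1,i=2
  .#.## -> #   bit 11 = 1  t=0,i=12
  .#.#. -> .   bit 10 = 0  t=5,i=9
  .#..# -> .   bit 9 = 0  t=5,i=3
  .#... -> .   bit 8 = 0  t=2,i=18
  ..### -> #   bit 7 = 1  t=0,i=6
  ..##. -> .   bit 6 = 0  t=1,i=1
  ..#.# -> #   bit 5 = 1  t=0,i=11
  ..#.. -> .   bit 4 = 0  t=2,i=17
  ...## -> .   bit 3 = 0  t=1,i=0
  ...#. -> #   bit 2 = 1  t=2,i=10
  ....# -> .   bit 1 = 0  t=1,i=18
  ..... -> #   bit 0 = 1  t=2,i=1
  bits 11100100101110010100100010100101 = 3837348005

3837348005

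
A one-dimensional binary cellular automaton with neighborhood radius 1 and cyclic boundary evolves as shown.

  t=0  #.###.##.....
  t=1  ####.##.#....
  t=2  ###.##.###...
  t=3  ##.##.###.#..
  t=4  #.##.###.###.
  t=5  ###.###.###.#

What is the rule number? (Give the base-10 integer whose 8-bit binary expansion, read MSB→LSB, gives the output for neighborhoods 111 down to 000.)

  nb ###: next=#  (t=0,i=3, bit7=1)
  nb ##.: next=.  (t=0,i=4, bit6=0)
  nb #.#: next=#  (t=0,i=1, bit5=1)
  nb #..: next=#  (t=0,i=8, bit4=1)
  nb .##: next=#  (t=0,i=2, bit3=1)
  nb .#.: next=#  (t=0,i=0, bit2=1)
  nb ..#: next=.  (t=0,i=12, bit1=0)
  nb ...: next=.  (t=0,i=9, bit0=0)
  bits 10111100 = 188

188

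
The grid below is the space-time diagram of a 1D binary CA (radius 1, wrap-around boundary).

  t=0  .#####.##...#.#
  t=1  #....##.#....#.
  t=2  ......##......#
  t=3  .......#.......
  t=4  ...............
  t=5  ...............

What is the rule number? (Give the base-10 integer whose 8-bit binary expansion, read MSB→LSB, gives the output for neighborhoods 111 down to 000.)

96

  [7] ### => .  t=0,i=2
  [6] ##. => #  t=0,i=5
  [5] #.# => #  t=0,i=0
  [4] #.. => .  t=0,i=9
  [3] .## => .  t=0,i=1
  [2] .#. => .  t=0,i=12
  [1] ..# => .  t=0,i=11
  [0] ... => .  t=0,i=10
  bits 01100000 = 96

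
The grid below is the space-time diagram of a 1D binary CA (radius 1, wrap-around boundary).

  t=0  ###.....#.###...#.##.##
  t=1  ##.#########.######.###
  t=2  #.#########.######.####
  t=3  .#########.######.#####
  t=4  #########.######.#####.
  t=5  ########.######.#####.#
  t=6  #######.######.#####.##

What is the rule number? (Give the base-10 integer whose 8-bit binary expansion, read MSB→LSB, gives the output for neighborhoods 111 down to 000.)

191

  [7] ### => #  t=0,i=0
  [6] ##. => .  t=0,i=2
  [5] #.# => #  t=0,i=9
  [4] #.. => #  t=0,i=3
  [3] .## => #  t=0,i=10
  [2] .#. => #  t=0,i=8
  [1] ..# => #  t=0,i=7
  [0] ... => #  t=0,i=4
  bits 10111111 = 191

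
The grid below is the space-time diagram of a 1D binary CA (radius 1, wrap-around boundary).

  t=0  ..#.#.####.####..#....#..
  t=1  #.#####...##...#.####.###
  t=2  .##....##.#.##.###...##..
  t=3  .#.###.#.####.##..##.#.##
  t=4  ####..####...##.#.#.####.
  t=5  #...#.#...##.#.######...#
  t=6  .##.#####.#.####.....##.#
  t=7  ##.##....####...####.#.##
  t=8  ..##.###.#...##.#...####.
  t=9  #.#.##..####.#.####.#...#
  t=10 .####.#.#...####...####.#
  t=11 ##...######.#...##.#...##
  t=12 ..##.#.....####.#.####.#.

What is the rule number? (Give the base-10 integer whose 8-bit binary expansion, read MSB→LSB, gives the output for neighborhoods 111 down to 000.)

  ###|.  b7=0 t=0,i=7
  ##.|.  b6=0 t=0,i=9
  #.#|#  b5=1 t=0,i=3
  #..|#  b4=1 t=0,i=15
  .##|#  b3=1 t=0,i=6
  .#.|#  b2=1 t=0,i=2
  ..#|.  b1=0 t=0,i=1
  ...|#  b0=1 t=0,i=0
  bits 00111101 = 61

61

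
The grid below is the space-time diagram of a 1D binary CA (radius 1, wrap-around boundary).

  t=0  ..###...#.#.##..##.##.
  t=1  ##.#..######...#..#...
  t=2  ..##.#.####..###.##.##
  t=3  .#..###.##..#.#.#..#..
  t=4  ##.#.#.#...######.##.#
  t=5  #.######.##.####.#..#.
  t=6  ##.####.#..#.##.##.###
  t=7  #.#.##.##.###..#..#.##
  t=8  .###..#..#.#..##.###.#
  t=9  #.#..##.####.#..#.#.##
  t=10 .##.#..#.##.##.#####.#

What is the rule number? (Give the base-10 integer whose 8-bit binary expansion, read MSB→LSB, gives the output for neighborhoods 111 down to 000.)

167

  ###|#  b7=1 t=0,i=3
  ##.|.  b6=0 t=0,i=4
  #.#|#  b5=1 t=0,i=9
  #..|.  b4=0 t=0,i=5
  .##|.  b3=0 t=0,i=2
  .#.|#  b2=1 t=0,i=8
  ..#|#  b1=1 t=0,i=1
  ...|#  b0=1 t=0,i=0
  bits 10100111 = 167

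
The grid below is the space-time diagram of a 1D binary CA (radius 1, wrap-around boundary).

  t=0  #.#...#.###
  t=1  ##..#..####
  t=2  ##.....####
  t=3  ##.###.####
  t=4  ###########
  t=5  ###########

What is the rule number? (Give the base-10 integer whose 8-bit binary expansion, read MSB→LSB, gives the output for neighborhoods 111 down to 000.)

  nb ###: next=#  (t=0,i=9, bit7=1)
  nb ##.: next=#  (t=0,i=0, bit6=1)
  nb #.#: next=#  (t=0,i=1, bit5=1)
  nb #..: next=.  (t=0,i=3, bit4=0)
  nb .##: next=#  (t=0,i=8, bit3=1)
  nb .#.: next=.  (t=0,i=2, bit2=0)
  nb ..#: next=.  (t=0,i=5, bit1=0)
  nb ...: next=#  (t=0,i=4, bit0=1)
  bits 11101001 = 233

233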